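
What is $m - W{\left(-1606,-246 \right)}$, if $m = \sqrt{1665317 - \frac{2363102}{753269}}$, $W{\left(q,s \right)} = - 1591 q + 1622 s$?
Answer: $-2156134 + \frac{\sqrt{427760394086311}}{16027} \approx -2.1548 \cdot 10^{6}$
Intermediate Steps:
$m = \frac{\sqrt{427760394086311}}{16027}$ ($m = \sqrt{1665317 - \frac{2363102}{753269}} = \sqrt{\frac{1254429308171}{753269}} = \frac{\sqrt{427760394086311}}{16027} \approx 1290.5$)
$m - W{\left(-1606,-246 \right)} = \frac{\sqrt{427760394086311}}{16027} - \left(\left(-1591\right) \left(-1606\right) + 1622 \left(-246\right)\right) = \frac{\sqrt{427760394086311}}{16027} - \left(2555146 - 399012\right) = \frac{\sqrt{427760394086311}}{16027} - 2156134 = -2156134 + \frac{\sqrt{427760394086311}}{16027}$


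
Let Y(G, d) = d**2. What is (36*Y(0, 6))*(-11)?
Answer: -14256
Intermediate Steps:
(36*Y(0, 6))*(-11) = (36*6**2)*(-11) = (36*36)*(-11) = 1296*(-11) = -14256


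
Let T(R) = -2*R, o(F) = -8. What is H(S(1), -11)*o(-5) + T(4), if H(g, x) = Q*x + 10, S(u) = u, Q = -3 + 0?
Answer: -352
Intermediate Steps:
Q = -3
H(g, x) = 10 - 3*x (H(g, x) = -3*x + 10 = 10 - 3*x)
H(S(1), -11)*o(-5) + T(4) = (10 - 3*(-11))*(-8) - 2*4 = (10 + 33)*(-8) - 8 = 43*(-8) - 8 = -344 - 8 = -352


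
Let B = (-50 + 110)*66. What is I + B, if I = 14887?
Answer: 18847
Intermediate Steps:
B = 3960 (B = 60*66 = 3960)
I + B = 14887 + 3960 = 18847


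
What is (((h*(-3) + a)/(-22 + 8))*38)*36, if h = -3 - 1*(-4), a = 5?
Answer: -1368/7 ≈ -195.43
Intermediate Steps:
h = 1 (h = -3 + 4 = 1)
(((h*(-3) + a)/(-22 + 8))*38)*36 = (((1*(-3) + 5)/(-22 + 8))*38)*36 = (((-3 + 5)/(-14))*38)*36 = ((2*(-1/14))*38)*36 = -⅐*38*36 = -38/7*36 = -1368/7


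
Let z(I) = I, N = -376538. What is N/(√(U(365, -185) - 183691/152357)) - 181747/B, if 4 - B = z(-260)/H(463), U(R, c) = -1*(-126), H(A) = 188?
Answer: -8542109/253 - 376538*√2896807976887/19013291 ≈ -67470.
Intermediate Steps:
U(R, c) = 126
B = 253/47 (B = 4 - (-260)/188 = 4 - 1*(-65/47) = 4 + 65/47 = 253/47 ≈ 5.3830)
N/(√(U(365, -185) - 183691/152357)) - 181747/B = -376538/√(126 - 183691/152357) - 181747/253/47 = -376538/√(126 - 183691*1/152357) - 181747*47/253 = -376538/√(126 - 183691/152357) - 8542109/253 = -376538*√2896807976887/19013291 - 8542109/253 = -8542109/253 - 376538*√2896807976887/19013291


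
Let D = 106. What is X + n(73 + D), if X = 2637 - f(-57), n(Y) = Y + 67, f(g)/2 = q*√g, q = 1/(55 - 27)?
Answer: 2883 - I*√57/14 ≈ 2883.0 - 0.53927*I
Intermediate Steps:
q = 1/28 ≈ 0.035714
f(g) = √g/14 (f(g) = 2*(√g/28) = √g/14)
n(Y) = 67 + Y
X = 2637 - I*√57/14 (X = 2637 - √(-57)/14 = 2637 - I*√57/14 ≈ 2637.0 - 0.53927*I)
X + n(73 + D) = (2637 - I*√57/14) + (67 + (73 + 106)) = (2637 - I*√57/14) + (67 + 179) = (2637 - I*√57/14) + 246 = 2883 - I*√57/14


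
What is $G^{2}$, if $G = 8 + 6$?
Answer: $196$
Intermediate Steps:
$G = 14$
$G^{2} = 14^{2} = 196$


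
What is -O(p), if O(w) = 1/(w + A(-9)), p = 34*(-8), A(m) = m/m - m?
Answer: 1/262 ≈ 0.0038168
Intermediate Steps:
A(m) = 1 - m
p = -272
O(w) = 1/(10 + w) (O(w) = 1/(w + (1 - 1*(-9))) = 1/(w + (1 + 9)) = 1/(w + 10) = 1/(10 + w))
-O(p) = -1/(10 - 272) = -1/(-262) = -1*(-1/262) = 1/262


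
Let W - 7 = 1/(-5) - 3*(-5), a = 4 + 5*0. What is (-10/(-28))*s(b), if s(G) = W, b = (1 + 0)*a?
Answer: 109/14 ≈ 7.7857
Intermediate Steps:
a = 4 (a = 4 + 0 = 4)
b = 4 (b = (1 + 0)*4 = 1*4 = 4)
W = 109/5 (W = 7 + (1/(-5) - 3*(-5)) = 7 + (-⅕ + 15) = 7 + 74/5 = 109/5 ≈ 21.800)
s(G) = 109/5
(-10/(-28))*s(b) = -10/(-28)*(109/5) = -10*(-1/28)*(109/5) = (5/14)*(109/5) = 109/14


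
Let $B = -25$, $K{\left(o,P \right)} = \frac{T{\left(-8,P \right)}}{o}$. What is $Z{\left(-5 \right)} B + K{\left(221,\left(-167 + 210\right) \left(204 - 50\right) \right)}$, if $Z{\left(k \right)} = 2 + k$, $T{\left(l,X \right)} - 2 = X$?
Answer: $\frac{23199}{221} \approx 104.97$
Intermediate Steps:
$T{\left(l,X \right)} = 2 + X$
$K{\left(o,P \right)} = \frac{2 + P}{o}$
$Z{\left(-5 \right)} B + K{\left(221,\left(-167 + 210\right) \left(204 - 50\right) \right)} = \left(2 - 5\right) \left(-25\right) + \frac{2 + \left(-167 + 210\right) \left(204 - 50\right)}{221} = \left(-3\right) \left(-25\right) + \frac{2 + 43 \cdot 154}{221} = 75 + \frac{2 + 6622}{221} = 75 + \frac{1}{221} \cdot 6624 = 75 + \frac{6624}{221} = \frac{23199}{221}$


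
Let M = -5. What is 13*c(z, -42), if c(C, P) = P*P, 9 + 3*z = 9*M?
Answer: 22932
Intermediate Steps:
z = -18 (z = -3 + (9*(-5))/3 = -3 + (⅓)*(-45) = -3 - 15 = -18)
c(C, P) = P²
13*c(z, -42) = 13*(-42)² = 13*1764 = 22932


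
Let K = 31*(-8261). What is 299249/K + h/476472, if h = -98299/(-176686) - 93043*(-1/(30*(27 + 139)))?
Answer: -755750560547324197/646777783756352160 ≈ -1.1685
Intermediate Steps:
K = -256091
h = 101981473/5300580 (h = -98299*(-1/176686) - 93043/(166*(-30)) = 98299/176686 - 93043/(-4980) = 98299/176686 - 93043*(-1/4980) = 98299/176686 + 1121/60 = 101981473/5300580 ≈ 19.240)
299249/K + h/476472 = 299249/(-256091) + (101981473/5300580)/476472 = 299249*(-1/256091) + (101981473/5300580)*(1/476472) = -299249/256091 + 101981473/2525577953760 = -755750560547324197/646777783756352160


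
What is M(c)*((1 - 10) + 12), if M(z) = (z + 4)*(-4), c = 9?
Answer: -156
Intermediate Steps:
M(z) = -16 - 4*z (M(z) = (4 + z)*(-4) = -16 - 4*z)
M(c)*((1 - 10) + 12) = (-16 - 4*9)*((1 - 10) + 12) = (-16 - 36)*(-9 + 12) = -52*3 = -156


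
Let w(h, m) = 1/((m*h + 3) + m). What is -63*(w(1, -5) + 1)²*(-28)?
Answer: 1296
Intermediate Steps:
w(h, m) = 1/(3 + m + h*m) (w(h, m) = 1/((h*m + 3) + m) = 1/((3 + h*m) + m) = 1/(3 + m + h*m))
-63*(w(1, -5) + 1)²*(-28) = -63*(1/(3 - 5 + 1*(-5)) + 1)²*(-28) = -63*(1/(3 - 5 - 5) + 1)²*(-28) = -63*(1/(-7) + 1)²*(-28) = -63*(-⅐ + 1)²*(-28) = -63*(6/7)²*(-28) = -63*36/49*(-28) = -324/7*(-28) = 1296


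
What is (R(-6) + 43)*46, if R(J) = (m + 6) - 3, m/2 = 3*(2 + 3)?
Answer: 3496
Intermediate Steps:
m = 30 (m = 2*(3*(2 + 3)) = 2*(3*5) = 2*15 = 30)
R(J) = 33 (R(J) = (30 + 6) - 3 = 36 - 3 = 33)
(R(-6) + 43)*46 = (33 + 43)*46 = 76*46 = 3496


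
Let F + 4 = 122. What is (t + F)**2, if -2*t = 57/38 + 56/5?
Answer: 4986289/400 ≈ 12466.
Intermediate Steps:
F = 118 (F = -4 + 122 = 118)
t = -127/20 (t = -(57/38 + 56/5)/2 = -(57*(1/38) + 56*(1/5))/2 = -(3/2 + 56/5)/2 = -1/2*127/10 = -127/20 ≈ -6.3500)
(t + F)**2 = (-127/20 + 118)**2 = (2233/20)**2 = 4986289/400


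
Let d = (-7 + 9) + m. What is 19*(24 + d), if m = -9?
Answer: 323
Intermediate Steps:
d = -7 (d = (-7 + 9) - 9 = 2 - 9 = -7)
19*(24 + d) = 19*(24 - 7) = 19*17 = 323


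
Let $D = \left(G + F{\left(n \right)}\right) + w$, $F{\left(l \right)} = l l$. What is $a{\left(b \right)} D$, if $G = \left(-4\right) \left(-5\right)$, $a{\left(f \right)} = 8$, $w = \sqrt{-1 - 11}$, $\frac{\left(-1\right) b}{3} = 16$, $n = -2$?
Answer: $192 + 16 i \sqrt{3} \approx 192.0 + 27.713 i$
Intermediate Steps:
$b = -48$ ($b = \left(-3\right) 16 = -48$)
$w = 2 i \sqrt{3}$ ($w = \sqrt{-12} = 2 i \sqrt{3} \approx 3.4641 i$)
$F{\left(l \right)} = l^{2}$
$G = 20$
$D = 24 + 2 i \sqrt{3}$ ($D = \left(20 + \left(-2\right)^{2}\right) + 2 i \sqrt{3} = \left(20 + 4\right) + 2 i \sqrt{3} = 24 + 2 i \sqrt{3} \approx 24.0 + 3.4641 i$)
$a{\left(b \right)} D = 8 \left(24 + 2 i \sqrt{3}\right) = 192 + 16 i \sqrt{3}$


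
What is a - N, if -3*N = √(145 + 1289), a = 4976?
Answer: 4976 + √1434/3 ≈ 4988.6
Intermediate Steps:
N = -√1434/3 (N = -√(145 + 1289)/3 = -√1434/3 ≈ -12.623)
a - N = 4976 - (-1)*√1434/3 = 4976 + √1434/3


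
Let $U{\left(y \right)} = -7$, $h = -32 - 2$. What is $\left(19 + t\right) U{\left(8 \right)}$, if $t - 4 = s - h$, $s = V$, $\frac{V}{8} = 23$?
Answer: $-1687$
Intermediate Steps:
$h = -34$
$V = 184$ ($V = 8 \cdot 23 = 184$)
$s = 184$
$t = 222$ ($t = 4 + \left(184 - -34\right) = 4 + \left(184 + 34\right) = 4 + 218 = 222$)
$\left(19 + t\right) U{\left(8 \right)} = \left(19 + 222\right) \left(-7\right) = 241 \left(-7\right) = -1687$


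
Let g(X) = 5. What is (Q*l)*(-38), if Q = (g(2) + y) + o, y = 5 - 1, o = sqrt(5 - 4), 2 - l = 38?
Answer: 13680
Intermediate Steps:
l = -36 (l = 2 - 1*38 = 2 - 38 = -36)
o = 1 (o = sqrt(1) = 1)
y = 4
Q = 10 (Q = (5 + 4) + 1 = 9 + 1 = 10)
(Q*l)*(-38) = (10*(-36))*(-38) = -360*(-38) = 13680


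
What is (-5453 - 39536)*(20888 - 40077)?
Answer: 863293921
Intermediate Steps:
(-5453 - 39536)*(20888 - 40077) = -44989*(-19189) = 863293921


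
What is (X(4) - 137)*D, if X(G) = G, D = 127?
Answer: -16891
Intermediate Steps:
(X(4) - 137)*D = (4 - 137)*127 = -133*127 = -16891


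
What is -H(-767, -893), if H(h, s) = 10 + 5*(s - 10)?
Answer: 4505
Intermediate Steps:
H(h, s) = -40 + 5*s (H(h, s) = 10 + 5*(-10 + s) = 10 + (-50 + 5*s) = -40 + 5*s)
-H(-767, -893) = -(-40 + 5*(-893)) = -(-40 - 4465) = -1*(-4505) = 4505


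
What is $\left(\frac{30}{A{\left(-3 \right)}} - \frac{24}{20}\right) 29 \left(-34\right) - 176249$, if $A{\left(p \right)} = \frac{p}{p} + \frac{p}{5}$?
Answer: $- \frac{1245079}{5} \approx -2.4902 \cdot 10^{5}$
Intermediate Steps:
$A{\left(p \right)} = 1 + \frac{p}{5}$ ($A{\left(p \right)} = 1 + p \frac{1}{5} = 1 + \frac{p}{5}$)
$\left(\frac{30}{A{\left(-3 \right)}} - \frac{24}{20}\right) 29 \left(-34\right) - 176249 = \left(\frac{30}{1 + \frac{1}{5} \left(-3\right)} - \frac{24}{20}\right) 29 \left(-34\right) - 176249 = \left(\frac{30}{1 - \frac{3}{5}} - \frac{6}{5}\right) 29 \left(-34\right) - 176249 = \left(\frac{30}{\frac{2}{5}} - \frac{6}{5}\right) 29 \left(-34\right) - 176249 = \left(30 \cdot \frac{5}{2} - \frac{6}{5}\right) 29 \left(-34\right) - 176249 = \left(75 - \frac{6}{5}\right) 29 \left(-34\right) - 176249 = \frac{369}{5} \cdot 29 \left(-34\right) - 176249 = \frac{10701}{5} \left(-34\right) - 176249 = - \frac{363834}{5} - 176249 = - \frac{1245079}{5}$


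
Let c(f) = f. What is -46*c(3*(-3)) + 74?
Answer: 488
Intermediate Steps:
-46*c(3*(-3)) + 74 = -138*(-3) + 74 = -46*(-9) + 74 = 414 + 74 = 488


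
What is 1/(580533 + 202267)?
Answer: 1/782800 ≈ 1.2775e-6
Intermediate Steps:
1/(580533 + 202267) = 1/782800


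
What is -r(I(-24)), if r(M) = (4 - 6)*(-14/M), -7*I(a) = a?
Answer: -49/6 ≈ -8.1667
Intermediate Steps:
I(a) = -a/7
r(M) = 28/M (r(M) = -(-28)/M = 28/M)
-r(I(-24)) = -28/((-⅐*(-24))) = -28/24/7 = -28*7/24 = -1*49/6 = -49/6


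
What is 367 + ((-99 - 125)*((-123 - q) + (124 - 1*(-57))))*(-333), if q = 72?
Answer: -1043921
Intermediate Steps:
367 + ((-99 - 125)*((-123 - q) + (124 - 1*(-57))))*(-333) = 367 + ((-99 - 125)*((-123 - 1*72) + (124 - 1*(-57))))*(-333) = 367 - 224*((-123 - 72) + (124 + 57))*(-333) = 367 - 224*(-195 + 181)*(-333) = 367 - 224*(-14)*(-333) = 367 + 3136*(-333) = 367 - 1044288 = -1043921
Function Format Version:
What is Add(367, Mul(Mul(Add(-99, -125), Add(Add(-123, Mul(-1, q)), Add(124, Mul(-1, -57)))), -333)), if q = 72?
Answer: -1043921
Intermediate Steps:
Add(367, Mul(Mul(Add(-99, -125), Add(Add(-123, Mul(-1, q)), Add(124, Mul(-1, -57)))), -333)) = Add(367, Mul(Mul(Add(-99, -125), Add(Add(-123, Mul(-1, 72)), Add(124, Mul(-1, -57)))), -333)) = Add(367, Mul(Mul(-224, Add(Add(-123, -72), Add(124, 57))), -333)) = Add(367, Mul(Mul(-224, Add(-195, 181)), -333)) = Add(367, Mul(Mul(-224, -14), -333)) = Add(367, Mul(3136, -333)) = Add(367, -1044288) = -1043921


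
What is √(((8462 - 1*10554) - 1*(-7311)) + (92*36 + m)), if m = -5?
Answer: 7*√174 ≈ 92.336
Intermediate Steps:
√(((8462 - 1*10554) - 1*(-7311)) + (92*36 + m)) = √(((8462 - 1*10554) - 1*(-7311)) + (92*36 - 5)) = √(((8462 - 10554) + 7311) + (3312 - 5)) = √((-2092 + 7311) + 3307) = √(5219 + 3307) = √8526 = 7*√174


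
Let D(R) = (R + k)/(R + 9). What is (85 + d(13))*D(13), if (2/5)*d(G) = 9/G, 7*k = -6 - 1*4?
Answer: 16605/364 ≈ 45.618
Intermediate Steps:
k = -10/7 (k = (-6 - 1*4)/7 = (-6 - 4)/7 = (⅐)*(-10) = -10/7 ≈ -1.4286)
D(R) = (-10/7 + R)/(9 + R) (D(R) = (R - 10/7)/(R + 9) = (-10/7 + R)/(9 + R))
d(G) = 45/(2*G) (d(G) = 5*(9/G)/2 = 45/(2*G))
(85 + d(13))*D(13) = (85 + (45/2)/13)*((-10/7 + 13)/(9 + 13)) = (85 + (45/2)*(1/13))*((81/7)/22) = (85 + 45/26)*((1/22)*(81/7)) = (2255/26)*(81/154) = 16605/364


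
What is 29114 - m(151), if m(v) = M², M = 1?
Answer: 29113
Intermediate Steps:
m(v) = 1 (m(v) = 1² = 1)
29114 - m(151) = 29114 - 1*1 = 29114 - 1 = 29113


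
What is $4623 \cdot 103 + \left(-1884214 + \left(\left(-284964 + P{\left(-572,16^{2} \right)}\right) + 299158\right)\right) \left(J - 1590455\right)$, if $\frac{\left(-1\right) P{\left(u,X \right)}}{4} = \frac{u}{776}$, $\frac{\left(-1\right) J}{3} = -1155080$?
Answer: $- \frac{340070305855997}{97} \approx -3.5059 \cdot 10^{12}$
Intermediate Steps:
$J = 3465240$ ($J = \left(-3\right) \left(-1155080\right) = 3465240$)
$P{\left(u,X \right)} = - \frac{u}{194}$ ($P{\left(u,X \right)} = - 4 \frac{u}{776} = - \frac{u}{194}$)
$4623 \cdot 103 + \left(-1884214 + \left(\left(-284964 + P{\left(-572,16^{2} \right)}\right) + 299158\right)\right) \left(J - 1590455\right) = 4623 \cdot 103 + \left(-1884214 + \left(\left(-284964 - - \frac{286}{97}\right) + 299158\right)\right) \left(3465240 - 1590455\right) = 476169 + \left(-1884214 + \left(\left(-284964 + \frac{286}{97}\right) + 299158\right)\right) 1874785 = 476169 + \left(-1884214 + \left(- \frac{27641222}{97} + 299158\right)\right) 1874785 = 476169 + \left(-1884214 + \frac{1377104}{97}\right) 1874785 = 476169 - \frac{340070352044390}{97} = - \frac{340070305855997}{97}$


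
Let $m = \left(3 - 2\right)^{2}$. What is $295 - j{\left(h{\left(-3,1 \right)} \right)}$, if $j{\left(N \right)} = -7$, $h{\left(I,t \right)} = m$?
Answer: $302$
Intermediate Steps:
$m = 1$ ($m = 1^{2} = 1$)
$h{\left(I,t \right)} = 1$
$295 - j{\left(h{\left(-3,1 \right)} \right)} = 295 - -7 = 295 + 7 = 302$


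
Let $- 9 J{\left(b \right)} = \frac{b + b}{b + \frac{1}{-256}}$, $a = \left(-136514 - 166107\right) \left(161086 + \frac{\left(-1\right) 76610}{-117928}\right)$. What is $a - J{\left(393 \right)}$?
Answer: $- \frac{867550974927073323361}{17796573444} \approx -4.8748 \cdot 10^{10}$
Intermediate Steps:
$a = - \frac{2874389041620789}{58964}$ ($a = - 302621 \left(161086 - - \frac{38305}{58964}\right) = - 302621 \left(161086 + \frac{38305}{58964}\right) = \left(-302621\right) \frac{9498313209}{58964} = - \frac{2874389041620789}{58964} \approx -4.8748 \cdot 10^{10}$)
$J{\left(b \right)} = - \frac{2 b}{9 \left(- \frac{1}{256} + b\right)}$ ($J{\left(b \right)} = - \frac{\left(b + b\right) \frac{1}{b + \frac{1}{-256}}}{9} = - \frac{2 b \frac{1}{b - \frac{1}{256}}}{9} = - \frac{2 b \frac{1}{- \frac{1}{256} + b}}{9} = - \frac{2 b}{9 \left(- \frac{1}{256} + b\right)}$)
$a - J{\left(393 \right)} = - \frac{2874389041620789}{58964} - \left(-512\right) 393 \frac{1}{-9 + 2304 \cdot 393} = - \frac{2874389041620789}{58964} - \left(-512\right) 393 \frac{1}{-9 + 905472} = - \frac{2874389041620789}{58964} - \left(-512\right) 393 \cdot \frac{1}{905463} = - \frac{2874389041620789}{58964} - - \frac{67072}{301821} = - \frac{2874389041620789}{58964} + \frac{67072}{301821} = - \frac{867550974927073323361}{17796573444}$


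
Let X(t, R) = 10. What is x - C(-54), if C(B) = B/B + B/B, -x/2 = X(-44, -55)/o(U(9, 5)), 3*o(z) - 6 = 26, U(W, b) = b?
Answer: -31/8 ≈ -3.8750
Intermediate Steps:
o(z) = 32/3 (o(z) = 2 + (1/3)*26 = 2 + 26/3 = 32/3)
x = -15/8 (x = -20/32/3 = -20*3/32 = -2*15/16 = -15/8 ≈ -1.8750)
C(B) = 2 (C(B) = 1 + 1 = 2)
x - C(-54) = -15/8 - 1*2 = -15/8 - 2 = -31/8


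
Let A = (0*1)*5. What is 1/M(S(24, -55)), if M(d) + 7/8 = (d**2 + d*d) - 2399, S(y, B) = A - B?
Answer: 8/29201 ≈ 0.00027396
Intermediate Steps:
A = 0 (A = 0*5 = 0)
S(y, B) = -B (S(y, B) = 0 - B = -B)
M(d) = -19199/8 + 2*d**2 (M(d) = -7/8 + ((d**2 + d*d) - 2399) = -7/8 + ((d**2 + d**2) - 2399) = -7/8 + (2*d**2 - 2399) = -7/8 + (-2399 + 2*d**2) = -19199/8 + 2*d**2)
1/M(S(24, -55)) = 1/(-19199/8 + 2*(-1*(-55))**2) = 1/(-19199/8 + 2*55**2) = 1/(-19199/8 + 2*3025) = 1/(-19199/8 + 6050) = 1/(29201/8) = 8/29201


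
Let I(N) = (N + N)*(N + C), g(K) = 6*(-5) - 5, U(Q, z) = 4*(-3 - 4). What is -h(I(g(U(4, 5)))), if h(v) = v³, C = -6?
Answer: -23639903000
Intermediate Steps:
U(Q, z) = -28 (U(Q, z) = 4*(-7) = -28)
g(K) = -35 (g(K) = -30 - 5 = -35)
I(N) = 2*N*(-6 + N) (I(N) = (N + N)*(N - 6) = (2*N)*(-6 + N) = 2*N*(-6 + N))
-h(I(g(U(4, 5)))) = -(2*(-35)*(-6 - 35))³ = -(2*(-35)*(-41))³ = -1*2870³ = -1*23639903000 = -23639903000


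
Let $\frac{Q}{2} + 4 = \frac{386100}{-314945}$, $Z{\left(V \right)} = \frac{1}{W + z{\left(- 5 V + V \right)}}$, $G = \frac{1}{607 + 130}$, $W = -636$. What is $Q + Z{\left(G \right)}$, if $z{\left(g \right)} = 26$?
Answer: $- \frac{401657709}{38423290} \approx -10.453$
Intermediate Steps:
$G = \frac{1}{737} \approx 0.0013569$
$Z{\left(V \right)} = - \frac{1}{610}$ ($Z{\left(V \right)} = \frac{1}{-636 + 26} = \frac{1}{-610} = - \frac{1}{610}$)
$Q = - \frac{658352}{62989}$ ($Q = -8 + 2 \frac{386100}{-314945} = -8 + 2 \cdot 386100 \left(- \frac{1}{314945}\right) = -8 + 2 \left(- \frac{77220}{62989}\right) = -8 - \frac{154440}{62989} = - \frac{658352}{62989} \approx -10.452$)
$Q + Z{\left(G \right)} = - \frac{658352}{62989} - \frac{1}{610} = - \frac{401657709}{38423290}$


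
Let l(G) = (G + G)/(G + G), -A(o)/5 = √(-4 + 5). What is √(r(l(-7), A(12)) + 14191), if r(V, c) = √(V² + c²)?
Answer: √(14191 + √26) ≈ 119.15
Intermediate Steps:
A(o) = -5 (A(o) = -5*√(-4 + 5) = -5*√1 = -5*1 = -5)
l(G) = 1 (l(G) = (2*G)/((2*G)) = (2*G)*(1/(2*G)) = 1)
√(r(l(-7), A(12)) + 14191) = √(√(1² + (-5)²) + 14191) = √(√(1 + 25) + 14191) = √(√26 + 14191) = √(14191 + √26)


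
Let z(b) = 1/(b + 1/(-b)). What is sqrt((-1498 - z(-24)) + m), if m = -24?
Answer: I*sqrt(20127898)/115 ≈ 39.012*I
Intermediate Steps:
z(b) = 1/(b - 1/b)
sqrt((-1498 - z(-24)) + m) = sqrt((-1498 - (-24)/(-1 + (-24)**2)) - 24) = sqrt((-1498 - (-24)/(-1 + 576)) - 24) = sqrt((-1498 - (-24)/575) - 24) = sqrt((-1498 - 1*(-24/575)) - 24) = sqrt((-1498 + 24/575) - 24) = sqrt(-861326/575 - 24) = sqrt(-875126/575) = I*sqrt(20127898)/115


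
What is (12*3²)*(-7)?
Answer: -756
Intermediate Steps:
(12*3²)*(-7) = (12*9)*(-7) = 108*(-7) = -756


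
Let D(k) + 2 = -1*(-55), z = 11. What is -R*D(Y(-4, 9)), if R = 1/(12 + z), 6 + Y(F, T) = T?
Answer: -53/23 ≈ -2.3043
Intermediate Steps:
Y(F, T) = -6 + T
R = 1/23 (R = 1/(12 + 11) = 1/23 ≈ 0.043478)
D(k) = 53 (D(k) = -2 - 1*(-55) = -2 + 55 = 53)
-R*D(Y(-4, 9)) = -53/23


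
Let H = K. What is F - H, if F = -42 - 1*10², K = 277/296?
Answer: -42309/296 ≈ -142.94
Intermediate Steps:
K = 277/296 (K = 277*(1/296) = 277/296 ≈ 0.93581)
H = 277/296 ≈ 0.93581
F = -142 (F = -42 - 1*100 = -42 - 100 = -142)
F - H = -142 - 1*277/296 = -142 - 277/296 = -42309/296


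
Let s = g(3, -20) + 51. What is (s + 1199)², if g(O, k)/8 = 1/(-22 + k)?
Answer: 688852516/441 ≈ 1.5620e+6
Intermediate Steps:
g(O, k) = 8/(-22 + k)
s = 1067/21 (s = 8/(-22 - 20) + 51 = 8/(-42) + 51 = 8*(-1/42) + 51 = -4/21 + 51 = 1067/21 ≈ 50.810)
(s + 1199)² = (1067/21 + 1199)² = (26246/21)² = 688852516/441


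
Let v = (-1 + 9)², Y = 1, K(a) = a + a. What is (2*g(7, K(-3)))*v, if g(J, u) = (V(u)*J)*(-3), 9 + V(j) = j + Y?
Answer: 37632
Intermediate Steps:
K(a) = 2*a
V(j) = -8 + j (V(j) = -9 + (j + 1) = -9 + (1 + j) = -8 + j)
v = 64 (v = 8² = 64)
g(J, u) = -3*J*(-8 + u) (g(J, u) = ((-8 + u)*J)*(-3) = (J*(-8 + u))*(-3) = -3*J*(-8 + u))
(2*g(7, K(-3)))*v = (2*(3*7*(8 - 2*(-3))))*64 = (2*(3*7*(8 - 1*(-6))))*64 = (2*(3*7*(8 + 6)))*64 = (2*(3*7*14))*64 = (2*294)*64 = 588*64 = 37632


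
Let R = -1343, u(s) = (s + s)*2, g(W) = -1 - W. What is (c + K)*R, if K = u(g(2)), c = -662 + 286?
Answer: 521084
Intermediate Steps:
c = -376
u(s) = 4*s (u(s) = (2*s)*2 = 4*s)
K = -12 (K = 4*(-1 - 1*2) = 4*(-1 - 2) = 4*(-3) = -12)
(c + K)*R = (-376 - 12)*(-1343) = -388*(-1343) = 521084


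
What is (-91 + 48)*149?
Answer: -6407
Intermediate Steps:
(-91 + 48)*149 = -43*149 = -6407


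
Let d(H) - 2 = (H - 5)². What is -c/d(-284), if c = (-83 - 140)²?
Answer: -49729/83523 ≈ -0.59539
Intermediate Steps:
d(H) = 2 + (-5 + H)² (d(H) = 2 + (H - 5)² = 2 + (-5 + H)²)
c = 49729 (c = (-223)² = 49729)
-c/d(-284) = -49729/(2 + (-5 - 284)²) = -49729/(2 + (-289)²) = -49729/(2 + 83521) = -49729/83523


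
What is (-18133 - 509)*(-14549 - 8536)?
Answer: 430350570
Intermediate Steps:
(-18133 - 509)*(-14549 - 8536) = -18642*(-23085) = 430350570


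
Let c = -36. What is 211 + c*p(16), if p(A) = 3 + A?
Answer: -473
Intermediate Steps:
211 + c*p(16) = 211 - 36*(3 + 16) = 211 - 36*19 = 211 - 684 = -473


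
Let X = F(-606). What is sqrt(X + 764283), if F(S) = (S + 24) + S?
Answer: sqrt(763095) ≈ 873.55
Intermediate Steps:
F(S) = 24 + 2*S (F(S) = (24 + S) + S = 24 + 2*S)
X = -1188 (X = 24 + 2*(-606) = 24 - 1212 = -1188)
sqrt(X + 764283) = sqrt(-1188 + 764283) = sqrt(763095)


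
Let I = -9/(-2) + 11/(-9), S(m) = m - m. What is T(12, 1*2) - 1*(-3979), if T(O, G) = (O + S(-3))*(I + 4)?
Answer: 12199/3 ≈ 4066.3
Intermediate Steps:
S(m) = 0
I = 59/18 (I = -9*(-1/2) + 11*(-1/9) = 9/2 - 11/9 = 59/18 ≈ 3.2778)
T(O, G) = 131*O/18 (T(O, G) = (O + 0)*(59/18 + 4) = O*(131/18) = 131*O/18)
T(12, 1*2) - 1*(-3979) = (131/18)*12 - 1*(-3979) = 262/3 + 3979 = 12199/3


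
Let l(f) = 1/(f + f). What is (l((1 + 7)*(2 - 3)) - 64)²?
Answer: 1050625/256 ≈ 4104.0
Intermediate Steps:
l(f) = 1/(2*f)
(l((1 + 7)*(2 - 3)) - 64)² = (1/(2*(((1 + 7)*(2 - 3)))) - 64)² = (1/(2*((8*(-1)))) - 64)² = ((½)/(-8) - 64)² = ((½)*(-⅛) - 64)² = (-1/16 - 64)² = (-1025/16)² = 1050625/256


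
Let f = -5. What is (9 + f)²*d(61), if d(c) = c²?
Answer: 59536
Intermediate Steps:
(9 + f)²*d(61) = (9 - 5)²*61² = 4²*3721 = 16*3721 = 59536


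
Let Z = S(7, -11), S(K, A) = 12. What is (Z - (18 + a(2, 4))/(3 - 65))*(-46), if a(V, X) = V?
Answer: -17572/31 ≈ -566.84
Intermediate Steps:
Z = 12
(Z - (18 + a(2, 4))/(3 - 65))*(-46) = (12 - (18 + 2)/(3 - 65))*(-46) = (12 - 20/(-62))*(-46) = (12 - 20*(-1)/62)*(-46) = (12 - 1*(-10/31))*(-46) = (12 + 10/31)*(-46) = (382/31)*(-46) = -17572/31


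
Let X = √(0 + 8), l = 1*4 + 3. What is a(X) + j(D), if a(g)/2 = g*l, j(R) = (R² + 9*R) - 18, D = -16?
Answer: 94 + 28*√2 ≈ 133.60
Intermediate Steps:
l = 7 (l = 4 + 3 = 7)
j(R) = -18 + R² + 9*R
X = 2*√2 (X = √8 = 2*√2 ≈ 2.8284)
a(g) = 14*g (a(g) = 2*(g*7) = 2*(7*g) = 14*g)
a(X) + j(D) = 14*(2*√2) + (-18 + (-16)² + 9*(-16)) = 28*√2 + (-18 + 256 - 144) = 28*√2 + 94 = 94 + 28*√2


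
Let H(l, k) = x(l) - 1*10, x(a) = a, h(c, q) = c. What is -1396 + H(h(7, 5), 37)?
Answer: -1399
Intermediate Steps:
H(l, k) = -10 + l (H(l, k) = l - 1*10 = l - 10 = -10 + l)
-1396 + H(h(7, 5), 37) = -1396 + (-10 + 7) = -1396 - 3 = -1399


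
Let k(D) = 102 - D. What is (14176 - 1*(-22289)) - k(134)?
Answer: 36497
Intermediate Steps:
(14176 - 1*(-22289)) - k(134) = (14176 - 1*(-22289)) - (102 - 1*134) = (14176 + 22289) - (102 - 134) = 36465 - 1*(-32) = 36465 + 32 = 36497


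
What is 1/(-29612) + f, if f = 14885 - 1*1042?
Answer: 409918915/29612 ≈ 13843.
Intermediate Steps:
f = 13843 (f = 14885 - 1042 = 13843)
1/(-29612) + f = 1/(-29612) + 13843 = -1/29612 + 13843 = 409918915/29612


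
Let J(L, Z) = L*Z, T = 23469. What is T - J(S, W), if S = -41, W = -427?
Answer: 5962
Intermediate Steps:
T - J(S, W) = 23469 - (-41)*(-427) = 23469 - 1*17507 = 23469 - 17507 = 5962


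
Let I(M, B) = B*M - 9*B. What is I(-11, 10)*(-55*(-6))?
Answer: -66000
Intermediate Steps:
I(M, B) = -9*B + B*M
I(-11, 10)*(-55*(-6)) = (10*(-9 - 11))*(-55*(-6)) = (10*(-20))*330 = -200*330 = -66000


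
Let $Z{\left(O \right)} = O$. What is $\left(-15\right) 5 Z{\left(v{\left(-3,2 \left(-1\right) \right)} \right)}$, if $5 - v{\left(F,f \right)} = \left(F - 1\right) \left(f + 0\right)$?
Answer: $225$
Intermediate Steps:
$v{\left(F,f \right)} = 5 - f \left(-1 + F\right)$ ($v{\left(F,f \right)} = 5 - \left(F - 1\right) \left(f + 0\right) = 5 - \left(-1 + F\right) f = 5 - f \left(-1 + F\right)$)
$\left(-15\right) 5 Z{\left(v{\left(-3,2 \left(-1\right) \right)} \right)} = \left(-15\right) 5 \left(5 + 2 \left(-1\right) - - 3 \cdot 2 \left(-1\right)\right) = - 75 \left(5 - 2 - \left(-3\right) \left(-2\right)\right) = - 75 \left(5 - 2 - 6\right) = \left(-75\right) \left(-3\right) = 225$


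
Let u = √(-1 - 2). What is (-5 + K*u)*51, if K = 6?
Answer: -255 + 306*I*√3 ≈ -255.0 + 530.01*I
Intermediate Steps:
u = I*√3 (u = √(-3) = I*√3 ≈ 1.732*I)
(-5 + K*u)*51 = (-5 + 6*(I*√3))*51 = (-5 + 6*I*√3)*51 = -255 + 306*I*√3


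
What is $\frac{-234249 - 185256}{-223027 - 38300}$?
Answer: $\frac{139835}{87109} \approx 1.6053$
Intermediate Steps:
$\frac{-234249 - 185256}{-223027 - 38300} = - \frac{419505}{-261327} = \left(-419505\right) \left(- \frac{1}{261327}\right) = \frac{139835}{87109}$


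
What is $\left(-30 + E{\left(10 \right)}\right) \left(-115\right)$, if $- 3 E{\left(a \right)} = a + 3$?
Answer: $\frac{11845}{3} \approx 3948.3$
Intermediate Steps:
$E{\left(a \right)} = -1 - \frac{a}{3}$ ($E{\left(a \right)} = - \frac{a + 3}{3} = - \frac{3 + a}{3} = -1 - \frac{a}{3}$)
$\left(-30 + E{\left(10 \right)}\right) \left(-115\right) = \left(-30 - \frac{13}{3}\right) \left(-115\right) = \left(- \frac{103}{3}\right) \left(-115\right) = \frac{11845}{3}$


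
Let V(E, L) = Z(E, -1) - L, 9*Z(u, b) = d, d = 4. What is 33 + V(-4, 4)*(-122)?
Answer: 4201/9 ≈ 466.78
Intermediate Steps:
Z(u, b) = 4/9 (Z(u, b) = (1/9)*4 = 4/9)
V(E, L) = 4/9 - L
33 + V(-4, 4)*(-122) = 33 + (4/9 - 1*4)*(-122) = 33 + (4/9 - 4)*(-122) = 33 - 32/9*(-122) = 33 + 3904/9 = 4201/9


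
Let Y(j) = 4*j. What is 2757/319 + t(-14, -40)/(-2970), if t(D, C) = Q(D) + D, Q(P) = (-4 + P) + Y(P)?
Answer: 373471/43065 ≈ 8.6723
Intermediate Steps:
Q(P) = -4 + 5*P (Q(P) = (-4 + P) + 4*P = -4 + 5*P)
t(D, C) = -4 + 6*D (t(D, C) = (-4 + 5*D) + D = -4 + 6*D)
2757/319 + t(-14, -40)/(-2970) = 2757/319 + (-4 + 6*(-14))/(-2970) = 2757*(1/319) + (-4 - 84)*(-1/2970) = 2757/319 - 88*(-1/2970) = 2757/319 + 4/135 = 373471/43065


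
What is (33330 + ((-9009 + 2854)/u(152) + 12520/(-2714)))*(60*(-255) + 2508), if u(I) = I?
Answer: -10977894948735/25783 ≈ -4.2578e+8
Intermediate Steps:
(33330 + ((-9009 + 2854)/u(152) + 12520/(-2714)))*(60*(-255) + 2508) = (33330 + ((-9009 + 2854)/152 + 12520/(-2714)))*(60*(-255) + 2508) = (33330 + (-6155*1/152 + 12520*(-1/2714)))*(-15300 + 2508) = (33330 + (-6155/152 - 6260/1357))*(-12792) = (33330 - 9303855/206264)*(-12792) = (6865475265/206264)*(-12792) = -10977894948735/25783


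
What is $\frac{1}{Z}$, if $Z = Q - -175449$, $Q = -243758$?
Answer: $- \frac{1}{68309} \approx -1.4639 \cdot 10^{-5}$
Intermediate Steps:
$Z = -68309$ ($Z = -243758 - -175449 = -243758 + 175449 = -68309$)
$\frac{1}{Z} = \frac{1}{-68309} = - \frac{1}{68309}$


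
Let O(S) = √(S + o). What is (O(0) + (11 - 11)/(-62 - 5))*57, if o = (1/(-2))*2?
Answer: 57*I ≈ 57.0*I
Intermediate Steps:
o = -1 (o = (1*(-½))*2 = -½*2 = -1)
O(S) = √(-1 + S) (O(S) = √(S - 1) = √(-1 + S))
(O(0) + (11 - 11)/(-62 - 5))*57 = (√(-1 + 0) + (11 - 11)/(-62 - 5))*57 = (√(-1) + 0/(-67))*57 = (I + 0*(-1/67))*57 = (I + 0)*57 = I*57 = 57*I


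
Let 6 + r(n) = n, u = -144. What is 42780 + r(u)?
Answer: 42630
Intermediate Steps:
r(n) = -6 + n
42780 + r(u) = 42780 + (-6 - 144) = 42780 - 150 = 42630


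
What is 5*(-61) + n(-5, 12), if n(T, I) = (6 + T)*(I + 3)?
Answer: -290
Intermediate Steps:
n(T, I) = (3 + I)*(6 + T) (n(T, I) = (6 + T)*(3 + I) = (3 + I)*(6 + T))
5*(-61) + n(-5, 12) = 5*(-61) + (18 + 3*(-5) + 6*12 + 12*(-5)) = -305 + (18 - 15 + 72 - 60) = -305 + 15 = -290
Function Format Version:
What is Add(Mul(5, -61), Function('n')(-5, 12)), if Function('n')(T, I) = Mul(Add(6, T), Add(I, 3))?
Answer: -290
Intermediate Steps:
Function('n')(T, I) = Mul(Add(3, I), Add(6, T)) (Function('n')(T, I) = Mul(Add(6, T), Add(3, I)) = Mul(Add(3, I), Add(6, T)))
Add(Mul(5, -61), Function('n')(-5, 12)) = Add(Mul(5, -61), Add(18, Mul(3, -5), Mul(6, 12), Mul(12, -5))) = Add(-305, Add(18, -15, 72, -60)) = Add(-305, 15) = -290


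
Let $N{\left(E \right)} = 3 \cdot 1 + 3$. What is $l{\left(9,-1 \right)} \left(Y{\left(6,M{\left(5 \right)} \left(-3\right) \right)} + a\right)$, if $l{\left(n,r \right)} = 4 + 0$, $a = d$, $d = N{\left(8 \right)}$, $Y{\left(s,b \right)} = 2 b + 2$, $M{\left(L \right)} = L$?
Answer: $-88$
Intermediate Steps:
$Y{\left(s,b \right)} = 2 + 2 b$
$N{\left(E \right)} = 6$ ($N{\left(E \right)} = 3 + 3 = 6$)
$d = 6$
$a = 6$
$l{\left(n,r \right)} = 4$
$l{\left(9,-1 \right)} \left(Y{\left(6,M{\left(5 \right)} \left(-3\right) \right)} + a\right) = 4 \left(\left(2 + 2 \cdot 5 \left(-3\right)\right) + 6\right) = 4 \left(\left(2 + 2 \left(-15\right)\right) + 6\right) = 4 \left(\left(2 - 30\right) + 6\right) = 4 \left(-28 + 6\right) = 4 \left(-22\right) = -88$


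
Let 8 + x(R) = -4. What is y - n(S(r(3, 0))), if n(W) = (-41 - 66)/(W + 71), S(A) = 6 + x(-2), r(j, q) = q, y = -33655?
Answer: -2187468/65 ≈ -33653.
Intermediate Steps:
x(R) = -12 (x(R) = -8 - 4 = -12)
S(A) = -6 (S(A) = 6 - 12 = -6)
n(W) = -107/(71 + W)
y - n(S(r(3, 0))) = -33655 - (-107)/(71 - 6) = -33655 - (-107)/65 = -33655 - 1*(-107/65) = -33655 + 107/65 = -2187468/65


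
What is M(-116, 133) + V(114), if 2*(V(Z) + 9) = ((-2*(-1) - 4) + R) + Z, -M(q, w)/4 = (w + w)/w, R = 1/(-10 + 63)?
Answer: 4135/106 ≈ 39.009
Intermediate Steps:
R = 1/53 ≈ 0.018868
M(q, w) = -8 (M(q, w) = -4*(w + w)/w = -4*2*w/w = -4*2 = -8)
V(Z) = -1059/106 + Z/2 (V(Z) = -9 + (((-2*(-1) - 4) + 1/53) + Z)/2 = -9 + (((2 - 4) + 1/53) + Z)/2 = -9 + ((-2 + 1/53) + Z)/2 = -9 + (-105/53 + Z)/2 = -9 + (-105/106 + Z/2) = -1059/106 + Z/2)
M(-116, 133) + V(114) = -8 + (-1059/106 + (½)*114) = -8 + (-1059/106 + 57) = -8 + 4983/106 = 4135/106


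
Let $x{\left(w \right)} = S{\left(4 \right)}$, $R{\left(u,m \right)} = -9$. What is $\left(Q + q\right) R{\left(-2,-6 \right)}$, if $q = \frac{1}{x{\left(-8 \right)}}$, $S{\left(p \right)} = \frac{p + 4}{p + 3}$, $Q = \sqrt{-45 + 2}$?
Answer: $- \frac{63}{8} - 9 i \sqrt{43} \approx -7.875 - 59.017 i$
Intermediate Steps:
$Q = i \sqrt{43}$ ($Q = \sqrt{-43} = i \sqrt{43} \approx 6.5574 i$)
$S{\left(p \right)} = \frac{4 + p}{3 + p}$
$x{\left(w \right)} = \frac{8}{7}$ ($x{\left(w \right)} = \frac{4 + 4}{3 + 4} = \frac{1}{7} \cdot 8 = \frac{8}{7}$)
$q = \frac{7}{8}$ ($q = \frac{1}{\frac{8}{7}} = \frac{7}{8} \approx 0.875$)
$\left(Q + q\right) R{\left(-2,-6 \right)} = \left(i \sqrt{43} + \frac{7}{8}\right) \left(-9\right) = \left(\frac{7}{8} + i \sqrt{43}\right) \left(-9\right) = - \frac{63}{8} - 9 i \sqrt{43}$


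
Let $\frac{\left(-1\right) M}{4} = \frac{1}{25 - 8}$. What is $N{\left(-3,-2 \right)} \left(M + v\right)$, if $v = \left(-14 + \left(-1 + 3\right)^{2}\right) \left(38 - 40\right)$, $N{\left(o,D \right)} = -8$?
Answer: $- \frac{2688}{17} \approx -158.12$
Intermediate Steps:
$M = - \frac{4}{17}$ ($M = - \frac{4}{25 - 8} = - \frac{4}{17} \approx -0.23529$)
$v = 20$ ($v = \left(-14 + 2^{2}\right) \left(-2\right) = \left(-14 + 4\right) \left(-2\right) = \left(-10\right) \left(-2\right) = 20$)
$N{\left(-3,-2 \right)} \left(M + v\right) = - 8 \left(- \frac{4}{17} + 20\right) = \left(-8\right) \frac{336}{17} = - \frac{2688}{17}$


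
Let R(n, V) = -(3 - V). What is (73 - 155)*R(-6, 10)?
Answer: -574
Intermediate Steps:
R(n, V) = -3 + V
(73 - 155)*R(-6, 10) = (73 - 155)*(-3 + 10) = -82*7 = -574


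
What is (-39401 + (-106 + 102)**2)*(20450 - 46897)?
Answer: 1041615095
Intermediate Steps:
(-39401 + (-106 + 102)**2)*(20450 - 46897) = (-39401 + (-4)**2)*(-26447) = (-39401 + 16)*(-26447) = -39385*(-26447) = 1041615095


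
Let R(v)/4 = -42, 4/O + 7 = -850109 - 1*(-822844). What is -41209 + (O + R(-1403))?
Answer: -282108387/6818 ≈ -41377.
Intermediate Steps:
O = -1/6818 (O = 4/(-7 + (-850109 - 1*(-822844))) = 4/(-7 + (-850109 + 822844)) = 4/(-7 - 27265) = 4/(-27272) = 4*(-1/27272) = -1/6818 ≈ -0.00014667)
R(v) = -168 (R(v) = 4*(-42) = -168)
-41209 + (O + R(-1403)) = -41209 + (-1/6818 - 168) = -41209 - 1145425/6818 = -282108387/6818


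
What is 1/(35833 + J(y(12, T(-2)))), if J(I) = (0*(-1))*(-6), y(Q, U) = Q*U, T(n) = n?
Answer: 1/35833 ≈ 2.7907e-5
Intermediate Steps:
J(I) = 0 (J(I) = 0*(-6) = 0)
1/(35833 + J(y(12, T(-2)))) = 1/(35833 + 0) = 1/35833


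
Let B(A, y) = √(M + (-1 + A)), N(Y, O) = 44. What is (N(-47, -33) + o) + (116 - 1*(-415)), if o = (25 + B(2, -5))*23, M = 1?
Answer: 1150 + 23*√2 ≈ 1182.5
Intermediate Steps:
B(A, y) = √A (B(A, y) = √(1 + (-1 + A)) = √A)
o = 575 + 23*√2 (o = (25 + √2)*23 = 575 + 23*√2 ≈ 607.53)
(N(-47, -33) + o) + (116 - 1*(-415)) = (44 + (575 + 23*√2)) + (116 - 1*(-415)) = (619 + 23*√2) + (116 + 415) = (619 + 23*√2) + 531 = 1150 + 23*√2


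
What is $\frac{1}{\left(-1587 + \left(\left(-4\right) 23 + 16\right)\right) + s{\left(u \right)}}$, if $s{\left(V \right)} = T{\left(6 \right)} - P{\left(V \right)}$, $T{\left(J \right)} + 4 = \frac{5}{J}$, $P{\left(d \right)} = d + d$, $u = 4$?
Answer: $- \frac{6}{10045} \approx -0.00059731$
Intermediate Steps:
$P{\left(d \right)} = 2 d$
$T{\left(J \right)} = -4 + \frac{5}{J}$
$s{\left(V \right)} = - \frac{19}{6} - 2 V$ ($s{\left(V \right)} = \left(-4 + \frac{5}{6}\right) - 2 V = - \frac{19}{6} - 2 V$)
$\frac{1}{\left(-1587 + \left(\left(-4\right) 23 + 16\right)\right) + s{\left(u \right)}} = \frac{1}{\left(-1587 + \left(\left(-4\right) 23 + 16\right)\right) - \frac{67}{6}} = \frac{1}{\left(-1587 + \left(-92 + 16\right)\right) - \frac{67}{6}} = \frac{1}{\left(-1587 - 76\right) - \frac{67}{6}} = \frac{1}{-1663 - \frac{67}{6}} = \frac{1}{- \frac{10045}{6}} = - \frac{6}{10045}$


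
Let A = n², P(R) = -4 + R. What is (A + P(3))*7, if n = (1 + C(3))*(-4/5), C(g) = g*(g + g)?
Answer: 40257/25 ≈ 1610.3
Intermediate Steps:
C(g) = 2*g² (C(g) = g*(2*g) = 2*g²)
n = -76/5 (n = (1 + 2*3²)*(-4/5) = (1 + 2*9)*(-4*⅕) = (1 + 18)*(-⅘) = 19*(-⅘) = -76/5 ≈ -15.200)
A = 5776/25 (A = (-76/5)² = 5776/25 ≈ 231.04)
(A + P(3))*7 = (5776/25 + (-4 + 3))*7 = (5776/25 - 1)*7 = (5751/25)*7 = 40257/25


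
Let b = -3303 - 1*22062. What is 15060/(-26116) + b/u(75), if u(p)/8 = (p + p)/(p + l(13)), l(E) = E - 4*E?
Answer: -99440151/130580 ≈ -761.53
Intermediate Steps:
l(E) = -3*E
u(p) = 16*p/(-39 + p) (u(p) = 8*((p + p)/(p - 3*13)) = 8*((2*p)/(p - 39)) = 8*((2*p)/(-39 + p)) = 8*(2*p/(-39 + p)) = 16*p/(-39 + p))
b = -25365 (b = -3303 - 22062 = -25365)
15060/(-26116) + b/u(75) = 15060/(-26116) - 25365/(16*75/(-39 + 75)) = 15060*(-1/26116) - 25365/(16*75/36) = -3765/6529 - 25365/(16*75*(1/36)) = -3765/6529 - 25365/100/3 = -3765/6529 - 25365*3/100 = -3765/6529 - 15219/20 = -99440151/130580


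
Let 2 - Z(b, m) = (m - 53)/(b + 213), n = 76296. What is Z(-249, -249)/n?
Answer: -115/1373328 ≈ -8.3738e-5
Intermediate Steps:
Z(b, m) = 2 - (-53 + m)/(213 + b) (Z(b, m) = 2 - (m - 53)/(b + 213) = 2 - (-53 + m)/(213 + b))
Z(-249, -249)/n = ((479 - 1*(-249) + 2*(-249))/(213 - 249))/76296 = ((479 + 249 - 498)/(-36))*(1/76296) = -1/36*230*(1/76296) = -115/18*1/76296 = -115/1373328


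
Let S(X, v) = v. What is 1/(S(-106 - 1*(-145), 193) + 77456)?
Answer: 1/77649 ≈ 1.2878e-5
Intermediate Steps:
1/(S(-106 - 1*(-145), 193) + 77456) = 1/(193 + 77456) = 1/77649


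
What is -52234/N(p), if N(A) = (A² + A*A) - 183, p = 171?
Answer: -52234/58299 ≈ -0.89597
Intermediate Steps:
N(A) = -183 + 2*A² (N(A) = (A² + A²) - 183 = 2*A² - 183 = -183 + 2*A²)
-52234/N(p) = -52234/(-183 + 2*171²) = -52234/(-183 + 2*29241) = -52234/(-183 + 58482) = -52234/58299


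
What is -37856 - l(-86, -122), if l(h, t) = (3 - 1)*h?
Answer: -37684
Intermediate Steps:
l(h, t) = 2*h
-37856 - l(-86, -122) = -37856 - 2*(-86) = -37856 - 1*(-172) = -37856 + 172 = -37684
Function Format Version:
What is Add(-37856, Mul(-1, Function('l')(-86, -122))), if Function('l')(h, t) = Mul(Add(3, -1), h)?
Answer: -37684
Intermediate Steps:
Function('l')(h, t) = Mul(2, h)
Add(-37856, Mul(-1, Function('l')(-86, -122))) = Add(-37856, Mul(-1, Mul(2, -86))) = Add(-37856, Mul(-1, -172)) = Add(-37856, 172) = -37684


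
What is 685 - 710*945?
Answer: -670265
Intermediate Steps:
685 - 710*945 = 685 - 670950 = -670265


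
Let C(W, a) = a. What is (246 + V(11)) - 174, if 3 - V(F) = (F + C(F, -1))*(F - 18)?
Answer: 145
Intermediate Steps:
V(F) = 3 - (-1 + F)*(-18 + F) (V(F) = 3 - (F - 1)*(F - 18) = 3 - (-1 + F)*(-18 + F))
(246 + V(11)) - 174 = (246 + (-15 - 1*11**2 + 19*11)) - 174 = (246 + (-15 - 1*121 + 209)) - 174 = (246 + (-15 - 121 + 209)) - 174 = (246 + 73) - 174 = 319 - 174 = 145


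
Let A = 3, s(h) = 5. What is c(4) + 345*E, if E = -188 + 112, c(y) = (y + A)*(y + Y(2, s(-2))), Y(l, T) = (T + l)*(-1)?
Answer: -26241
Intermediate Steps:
Y(l, T) = -T - l
c(y) = (-7 + y)*(3 + y) (c(y) = (y + 3)*(y + (-1*5 - 1*2)) = (3 + y)*(y + (-5 - 2)) = (3 + y)*(y - 7) = (3 + y)*(-7 + y) = (-7 + y)*(3 + y))
E = -76
c(4) + 345*E = (-21 + 4² - 4*4) + 345*(-76) = (-21 + 16 - 16) - 26220 = -21 - 26220 = -26241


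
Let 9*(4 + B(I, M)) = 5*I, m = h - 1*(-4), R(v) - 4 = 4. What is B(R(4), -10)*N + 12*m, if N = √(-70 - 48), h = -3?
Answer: 12 + 4*I*√118/9 ≈ 12.0 + 4.8279*I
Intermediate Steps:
R(v) = 8 (R(v) = 4 + 4 = 8)
m = 1 (m = -3 - 1*(-4) = -3 + 4 = 1)
N = I*√118 (N = √(-118) = I*√118 ≈ 10.863*I)
B(I, M) = -4 + 5*I/9 (B(I, M) = -4 + (5*I)/9 = -4 + 5*I/9)
B(R(4), -10)*N + 12*m = (-4 + (5/9)*8)*(I*√118) + 12*1 = (-4 + 40/9)*(I*√118) + 12 = 4*(I*√118)/9 + 12 = 4*I*√118/9 + 12 = 12 + 4*I*√118/9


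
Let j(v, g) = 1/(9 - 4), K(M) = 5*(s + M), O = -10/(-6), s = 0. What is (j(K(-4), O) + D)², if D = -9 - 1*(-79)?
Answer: 123201/25 ≈ 4928.0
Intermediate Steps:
O = 5/3 (O = -10*(-⅙) = 5/3 ≈ 1.6667)
K(M) = 5*M (K(M) = 5*(0 + M) = 5*M)
j(v, g) = ⅕ (j(v, g) = 1/5 = ⅕)
D = 70 (D = -9 + 79 = 70)
(j(K(-4), O) + D)² = (⅕ + 70)² = (351/5)² = 123201/25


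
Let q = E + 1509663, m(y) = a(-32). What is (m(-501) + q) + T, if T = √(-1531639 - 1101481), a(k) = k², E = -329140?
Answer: 1181547 + 4*I*√164570 ≈ 1.1815e+6 + 1622.7*I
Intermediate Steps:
m(y) = 1024 (m(y) = (-32)² = 1024)
T = 4*I*√164570 (T = √(-2633120) = 4*I*√164570 ≈ 1622.7*I)
q = 1180523 (q = -329140 + 1509663 = 1180523)
(m(-501) + q) + T = (1024 + 1180523) + 4*I*√164570 = 1181547 + 4*I*√164570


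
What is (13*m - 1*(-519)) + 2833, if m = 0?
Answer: 3352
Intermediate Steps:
(13*m - 1*(-519)) + 2833 = (13*0 - 1*(-519)) + 2833 = (0 + 519) + 2833 = 519 + 2833 = 3352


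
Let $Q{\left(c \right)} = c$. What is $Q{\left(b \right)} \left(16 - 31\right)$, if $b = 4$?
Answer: $-60$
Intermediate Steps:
$Q{\left(b \right)} \left(16 - 31\right) = 4 \left(16 - 31\right) = 4 \left(-15\right) = -60$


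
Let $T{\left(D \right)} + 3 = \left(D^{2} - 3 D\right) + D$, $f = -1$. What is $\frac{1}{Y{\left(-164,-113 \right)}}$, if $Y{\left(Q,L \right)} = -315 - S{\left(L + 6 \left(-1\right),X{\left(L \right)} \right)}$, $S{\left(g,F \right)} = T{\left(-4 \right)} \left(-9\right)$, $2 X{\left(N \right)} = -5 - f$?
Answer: $- \frac{1}{126} \approx -0.0079365$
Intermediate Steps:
$X{\left(N \right)} = -2$ ($X{\left(N \right)} = \frac{-5 - -1}{2} = \frac{-5 + 1}{2} = \frac{1}{2} \left(-4\right) = -2$)
$T{\left(D \right)} = -3 + D^{2} - 2 D$ ($T{\left(D \right)} = -3 + \left(\left(D^{2} - 3 D\right) + D\right) = -3 + \left(D^{2} - 2 D\right) = -3 + D^{2} - 2 D$)
$S{\left(g,F \right)} = -189$ ($S{\left(g,F \right)} = \left(-3 + \left(-4\right)^{2} - -8\right) \left(-9\right) = \left(-3 + 16 + 8\right) \left(-9\right) = 21 \left(-9\right) = -189$)
$Y{\left(Q,L \right)} = -126$ ($Y{\left(Q,L \right)} = -315 - -189 = -315 + 189 = -126$)
$\frac{1}{Y{\left(-164,-113 \right)}} = \frac{1}{-126} = - \frac{1}{126}$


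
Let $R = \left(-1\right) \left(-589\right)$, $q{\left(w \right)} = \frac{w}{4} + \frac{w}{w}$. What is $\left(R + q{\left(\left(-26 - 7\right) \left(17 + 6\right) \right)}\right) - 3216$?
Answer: $- \frac{11263}{4} \approx -2815.8$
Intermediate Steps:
$q{\left(w \right)} = 1 + \frac{w}{4}$ ($q{\left(w \right)} = w \frac{1}{4} + 1 = \frac{w}{4} + 1 = 1 + \frac{w}{4}$)
$R = 589$
$\left(R + q{\left(\left(-26 - 7\right) \left(17 + 6\right) \right)}\right) - 3216 = \left(589 + \left(1 + \frac{\left(-26 - 7\right) \left(17 + 6\right)}{4}\right)\right) - 3216 = \left(589 + \left(1 + \frac{\left(-33\right) 23}{4}\right)\right) - 3216 = \left(589 + \left(1 + \frac{1}{4} \left(-759\right)\right)\right) - 3216 = \left(589 + \left(1 - \frac{759}{4}\right)\right) - 3216 = \left(589 - \frac{755}{4}\right) - 3216 = \frac{1601}{4} - 3216 = - \frac{11263}{4}$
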